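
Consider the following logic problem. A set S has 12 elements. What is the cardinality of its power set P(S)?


The power set of a set with n elements has 2^n elements.
|P(S)| = 2^12 = 4096

4096


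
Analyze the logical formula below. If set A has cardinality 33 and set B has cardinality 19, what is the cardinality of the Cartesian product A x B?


The Cartesian product A x B contains all ordered pairs (a, b).
|A x B| = |A| * |B| = 33 * 19 = 627

627


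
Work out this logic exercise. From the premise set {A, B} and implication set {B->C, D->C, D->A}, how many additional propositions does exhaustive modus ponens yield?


Initial facts: {A, B}
Apply modus ponens to closure:
  B and B->C  =>  C
Final known: {A, B, C}
New propositions: {C}
Count = 1

1


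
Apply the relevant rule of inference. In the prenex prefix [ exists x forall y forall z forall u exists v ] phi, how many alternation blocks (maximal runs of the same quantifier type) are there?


Quantifier-type sequence: E A A A E  (A=forall, E=exists)
Group into maximal same-type runs:
  Ex1 | Ax3 | Ex1
Number of blocks = 3

3


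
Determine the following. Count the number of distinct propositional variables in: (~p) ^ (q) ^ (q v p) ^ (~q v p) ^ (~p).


Identify each variable that appears in the formula.
Variables found: p, q
Count = 2

2


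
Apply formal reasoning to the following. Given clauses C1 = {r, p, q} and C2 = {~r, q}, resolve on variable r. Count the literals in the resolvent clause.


Remove r from C1 and ~r from C2.
C1 remainder: {p, q}
C2 remainder: {q}
Union (resolvent): {p, q}
Resolvent has 2 literal(s).

2


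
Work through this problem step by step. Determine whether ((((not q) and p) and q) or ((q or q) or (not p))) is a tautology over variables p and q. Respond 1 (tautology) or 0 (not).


Check all 4 assignments:
p=0, q=0: 1
p=0, q=1: 1
p=1, q=0: 0
p=1, q=1: 1
Satisfying count = 3/4.
Tautology iff count = 4: no.

0


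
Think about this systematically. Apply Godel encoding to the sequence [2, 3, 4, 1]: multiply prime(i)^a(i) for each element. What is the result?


Encode each element as an exponent of the corresponding prime:
  2^2 = 4
  3^3 = 27
  5^4 = 625
  7^1 = 7
Product = 4 * 27 * 625 * 7 = 472500

472500


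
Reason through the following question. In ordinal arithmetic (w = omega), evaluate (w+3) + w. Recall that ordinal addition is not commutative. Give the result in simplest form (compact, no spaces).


Compute (w+3) + w.
Ordinal + is associative but NOT commutative; for finite n>0, n + w = w but w + n stays w+n.
(w+3) + w = w + (3+w) = w + w = w*2 (the finite tail 3 is absorbed by the right w).
Result = w*2

w*2


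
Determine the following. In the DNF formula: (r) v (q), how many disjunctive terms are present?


A DNF formula is a disjunction of terms (conjunctions).
Terms are separated by v.
Counting the disjuncts: 2 terms.

2


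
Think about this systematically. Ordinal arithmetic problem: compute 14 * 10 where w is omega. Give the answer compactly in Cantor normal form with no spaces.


Compute 14 * 10.
Ordinal * is associative and left-distributive over +, but NOT commutative; for finite n>1, n*w = w but w*n stays w*n.
Both finite; ordinal * agrees with natural *: 14 * 10 = 140.
Result = 140

140


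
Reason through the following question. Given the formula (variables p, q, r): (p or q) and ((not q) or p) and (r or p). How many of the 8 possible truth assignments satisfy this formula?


Evaluate all 8 assignments for p, q, r:
p=0, q=0, r=0: 0
p=0, q=0, r=1: 0
p=0, q=1, r=0: 0
p=0, q=1, r=1: 0
p=1, q=0, r=0: 1
p=1, q=0, r=1: 1
p=1, q=1, r=0: 1
p=1, q=1, r=1: 1
Satisfying count = 4

4


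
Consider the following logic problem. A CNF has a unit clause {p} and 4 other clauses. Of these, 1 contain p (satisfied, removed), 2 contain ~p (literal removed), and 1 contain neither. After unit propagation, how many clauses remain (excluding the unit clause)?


Satisfied (removed): 1
Shortened (remain): 2
Unchanged (remain): 1
Remaining = 2 + 1 = 3

3


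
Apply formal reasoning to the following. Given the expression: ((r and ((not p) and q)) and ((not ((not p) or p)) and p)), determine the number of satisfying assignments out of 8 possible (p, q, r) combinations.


Check all 8 assignments:
p=0, q=0, r=0: 0
p=0, q=0, r=1: 0
p=0, q=1, r=0: 0
p=0, q=1, r=1: 0
p=1, q=0, r=0: 0
p=1, q=0, r=1: 0
p=1, q=1, r=0: 0
p=1, q=1, r=1: 0
Count of True = 0

0


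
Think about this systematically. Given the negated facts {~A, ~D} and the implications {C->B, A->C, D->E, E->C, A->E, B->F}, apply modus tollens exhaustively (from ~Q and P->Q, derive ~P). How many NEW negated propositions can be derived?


Initial negated facts: {~A, ~D}
Apply modus tollens to closure:
  (no implication fires)
Final negated: {~A, ~D}
New negations: {(none)}
Count = 0

0


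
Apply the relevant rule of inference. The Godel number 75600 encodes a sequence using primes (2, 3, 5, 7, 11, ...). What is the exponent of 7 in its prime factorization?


Factorize 75600 by dividing by 7 repeatedly.
Division steps: 7 divides 75600 exactly 1 time(s).
Exponent of 7 = 1

1


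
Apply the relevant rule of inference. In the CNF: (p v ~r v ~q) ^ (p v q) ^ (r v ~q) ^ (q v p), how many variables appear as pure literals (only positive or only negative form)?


Check each variable for pure literal status:
p: pure positive
q: mixed (not pure)
r: mixed (not pure)
Pure literal count = 1

1


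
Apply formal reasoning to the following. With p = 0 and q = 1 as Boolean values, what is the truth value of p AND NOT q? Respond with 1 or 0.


p = 0, q = 1
Operation: p AND NOT q
Evaluate: 0 AND NOT 1 = 0

0


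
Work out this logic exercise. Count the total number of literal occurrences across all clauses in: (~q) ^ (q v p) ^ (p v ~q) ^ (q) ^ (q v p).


Counting literals in each clause:
Clause 1: 1 literal(s)
Clause 2: 2 literal(s)
Clause 3: 2 literal(s)
Clause 4: 1 literal(s)
Clause 5: 2 literal(s)
Total = 8

8


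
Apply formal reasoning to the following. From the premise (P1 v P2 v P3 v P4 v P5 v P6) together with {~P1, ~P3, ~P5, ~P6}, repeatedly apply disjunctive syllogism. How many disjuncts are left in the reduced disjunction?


Original disjuncts (6): P1, P2, P3, P4, P5, P6
Negated (eliminate): ~P1, ~P3, ~P5, ~P6
Remaining disjuncts: P2, P4
Count = 6 - 4 = 2

2


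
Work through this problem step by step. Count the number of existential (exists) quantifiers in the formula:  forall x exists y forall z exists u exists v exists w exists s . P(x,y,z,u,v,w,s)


Quantifier prefix: forall x exists y forall z exists u exists v exists w exists s
Mark each quantifier type:
  U E U E E E E
Universal count = 2, Existential count = 5
Asked for existential (exists) quantifiers: 5

5


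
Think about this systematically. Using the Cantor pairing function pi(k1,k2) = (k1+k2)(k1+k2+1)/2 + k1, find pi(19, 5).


k1 + k2 = 24
(k1+k2)(k1+k2+1)/2 = 24 * 25 / 2 = 300
pi = 300 + 19 = 319

319


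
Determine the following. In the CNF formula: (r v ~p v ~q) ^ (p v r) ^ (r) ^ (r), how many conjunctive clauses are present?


A CNF formula is a conjunction of clauses.
Clauses are separated by ^.
Counting the conjuncts: 4 clauses.

4


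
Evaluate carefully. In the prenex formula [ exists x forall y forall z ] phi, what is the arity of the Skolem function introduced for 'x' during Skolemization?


Quantifier prefix: exists x forall y forall z
'x' is existentially quantified at position 1.
No universal quantifiers precede it.
Skolem function arity = 0 (a Skolem constant)

0


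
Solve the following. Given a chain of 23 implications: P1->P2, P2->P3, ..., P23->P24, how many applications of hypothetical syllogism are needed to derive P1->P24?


With 23 implications in a chain connecting 24 propositions:
P1->P2, P2->P3, ..., P23->P24
Steps needed = (number of implications) - 1 = 23 - 1 = 22

22


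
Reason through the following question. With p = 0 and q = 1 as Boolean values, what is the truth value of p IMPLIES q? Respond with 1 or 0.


p = 0, q = 1
Operation: p IMPLIES q
Evaluate: 0 IMPLIES 1 = 1

1


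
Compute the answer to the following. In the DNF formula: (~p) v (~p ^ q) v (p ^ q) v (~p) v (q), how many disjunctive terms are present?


A DNF formula is a disjunction of terms (conjunctions).
Terms are separated by v.
Counting the disjuncts: 5 terms.

5


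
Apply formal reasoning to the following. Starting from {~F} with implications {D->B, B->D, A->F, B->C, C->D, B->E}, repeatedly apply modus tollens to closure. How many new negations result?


Initial negated facts: {~F}
Apply modus tollens to closure:
  ~F and A->F  =>  ~A
Final negated: {~A, ~F}
New negations: {~A}
Count = 1

1


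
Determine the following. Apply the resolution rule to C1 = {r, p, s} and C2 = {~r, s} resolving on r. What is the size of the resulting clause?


Remove r from C1 and ~r from C2.
C1 remainder: {p, s}
C2 remainder: {s}
Union (resolvent): {p, s}
Resolvent has 2 literal(s).

2


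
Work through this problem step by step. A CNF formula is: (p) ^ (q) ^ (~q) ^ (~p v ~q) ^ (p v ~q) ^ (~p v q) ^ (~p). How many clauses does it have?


A CNF formula is a conjunction of clauses.
Clauses are separated by ^.
Counting the conjuncts: 7 clauses.

7


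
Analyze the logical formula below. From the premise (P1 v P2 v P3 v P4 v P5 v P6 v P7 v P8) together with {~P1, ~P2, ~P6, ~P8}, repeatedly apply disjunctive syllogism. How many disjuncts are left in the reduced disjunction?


Original disjuncts (8): P1, P2, P3, P4, P5, P6, P7, P8
Negated (eliminate): ~P1, ~P2, ~P6, ~P8
Remaining disjuncts: P3, P4, P5, P7
Count = 8 - 4 = 4

4


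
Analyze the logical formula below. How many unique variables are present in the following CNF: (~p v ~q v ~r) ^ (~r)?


Identify each variable that appears in the formula.
Variables found: p, q, r
Count = 3

3


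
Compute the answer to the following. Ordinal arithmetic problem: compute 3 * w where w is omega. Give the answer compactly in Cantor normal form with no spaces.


Compute 3 * w.
Ordinal * is associative and left-distributive over +, but NOT commutative; for finite n>1, n*w = w but w*n stays w*n.
For finite n>0, n * w = sup{n*k : k<w} = w. So 3 * w = w.
Result = w

w


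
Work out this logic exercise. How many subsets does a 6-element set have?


The power set of a set with n elements has 2^n elements.
|P(S)| = 2^6 = 64

64


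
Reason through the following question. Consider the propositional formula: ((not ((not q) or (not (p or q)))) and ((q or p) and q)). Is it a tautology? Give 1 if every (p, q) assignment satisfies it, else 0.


Check all 4 assignments:
p=0, q=0: 0
p=0, q=1: 1
p=1, q=0: 0
p=1, q=1: 1
Satisfying count = 2/4.
Tautology iff count = 4: no.

0


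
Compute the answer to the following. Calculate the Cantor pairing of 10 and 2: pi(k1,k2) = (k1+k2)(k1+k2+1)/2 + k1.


k1 + k2 = 12
(k1+k2)(k1+k2+1)/2 = 12 * 13 / 2 = 78
pi = 78 + 10 = 88

88


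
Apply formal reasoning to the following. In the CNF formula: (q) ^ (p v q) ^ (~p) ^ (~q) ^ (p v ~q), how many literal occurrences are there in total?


Counting literals in each clause:
Clause 1: 1 literal(s)
Clause 2: 2 literal(s)
Clause 3: 1 literal(s)
Clause 4: 1 literal(s)
Clause 5: 2 literal(s)
Total = 7

7


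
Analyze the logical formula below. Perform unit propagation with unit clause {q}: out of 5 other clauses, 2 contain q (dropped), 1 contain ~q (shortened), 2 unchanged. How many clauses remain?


Satisfied (removed): 2
Shortened (remain): 1
Unchanged (remain): 2
Remaining = 1 + 2 = 3

3


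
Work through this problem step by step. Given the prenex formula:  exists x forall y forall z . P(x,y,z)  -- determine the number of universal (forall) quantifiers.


Quantifier prefix: exists x forall y forall z
Mark each quantifier type:
  E U U
Universal count = 2, Existential count = 1
Asked for universal (forall) quantifiers: 2

2


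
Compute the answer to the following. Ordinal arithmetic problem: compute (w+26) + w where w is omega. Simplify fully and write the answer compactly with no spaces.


Compute (w+26) + w.
Ordinal + is associative but NOT commutative; for finite n>0, n + w = w but w + n stays w+n.
(w+26) + w = w + (26+w) = w + w = w*2 (the finite tail 26 is absorbed by the right w).
Result = w*2

w*2


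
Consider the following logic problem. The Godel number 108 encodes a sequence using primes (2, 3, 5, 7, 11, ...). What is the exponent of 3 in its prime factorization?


Factorize 108 by dividing by 3 repeatedly.
Division steps: 3 divides 108 exactly 3 time(s).
Exponent of 3 = 3

3


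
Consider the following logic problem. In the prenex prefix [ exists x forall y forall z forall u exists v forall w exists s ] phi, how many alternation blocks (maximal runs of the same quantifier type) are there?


Quantifier-type sequence: E A A A E A E  (A=forall, E=exists)
Group into maximal same-type runs:
  Ex1 | Ax3 | Ex1 | Ax1 | Ex1
Number of blocks = 5

5


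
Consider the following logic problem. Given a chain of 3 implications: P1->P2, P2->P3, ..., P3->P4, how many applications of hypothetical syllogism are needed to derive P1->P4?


With 3 implications in a chain connecting 4 propositions:
P1->P2, P2->P3, ..., P3->P4
Steps needed = (number of implications) - 1 = 3 - 1 = 2

2


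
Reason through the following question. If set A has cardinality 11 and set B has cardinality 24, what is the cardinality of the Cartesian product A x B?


The Cartesian product A x B contains all ordered pairs (a, b).
|A x B| = |A| * |B| = 11 * 24 = 264

264


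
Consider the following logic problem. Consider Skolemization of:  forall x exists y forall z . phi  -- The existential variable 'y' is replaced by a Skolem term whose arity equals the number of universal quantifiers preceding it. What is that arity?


Quantifier prefix: forall x exists y forall z
'y' is existentially quantified at position 2.
Universal variables preceding it: x
Skolem function arity = 1

1


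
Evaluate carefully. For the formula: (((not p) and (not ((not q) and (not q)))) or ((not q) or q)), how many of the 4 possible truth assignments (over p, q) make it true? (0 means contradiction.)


Check all 4 assignments:
p=0, q=0: 1
p=0, q=1: 1
p=1, q=0: 1
p=1, q=1: 1
Count of True = 4

4


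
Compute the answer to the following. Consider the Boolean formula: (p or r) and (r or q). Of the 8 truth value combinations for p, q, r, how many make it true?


Evaluate all 8 assignments for p, q, r:
p=0, q=0, r=0: 0
p=0, q=0, r=1: 1
p=0, q=1, r=0: 0
p=0, q=1, r=1: 1
p=1, q=0, r=0: 0
p=1, q=0, r=1: 1
p=1, q=1, r=0: 1
p=1, q=1, r=1: 1
Satisfying count = 5

5


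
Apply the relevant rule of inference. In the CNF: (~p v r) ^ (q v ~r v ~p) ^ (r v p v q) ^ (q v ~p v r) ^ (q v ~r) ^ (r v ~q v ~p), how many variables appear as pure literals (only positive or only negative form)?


Check each variable for pure literal status:
p: mixed (not pure)
q: mixed (not pure)
r: mixed (not pure)
Pure literal count = 0

0


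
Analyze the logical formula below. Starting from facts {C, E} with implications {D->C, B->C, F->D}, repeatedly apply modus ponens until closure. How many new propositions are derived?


Initial facts: {C, E}
Apply modus ponens to closure:
  (no implication fires)
Final known: {C, E}
New propositions: {(none)}
Count = 0

0


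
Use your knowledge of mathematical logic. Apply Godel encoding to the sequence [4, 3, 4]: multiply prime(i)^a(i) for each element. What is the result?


Encode each element as an exponent of the corresponding prime:
  2^4 = 16
  3^3 = 27
  5^4 = 625
Product = 16 * 27 * 625 = 270000

270000


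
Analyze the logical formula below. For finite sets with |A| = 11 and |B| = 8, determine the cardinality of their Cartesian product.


The Cartesian product A x B contains all ordered pairs (a, b).
|A x B| = |A| * |B| = 11 * 8 = 88

88


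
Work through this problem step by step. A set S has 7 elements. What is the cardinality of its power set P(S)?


The power set of a set with n elements has 2^n elements.
|P(S)| = 2^7 = 128

128


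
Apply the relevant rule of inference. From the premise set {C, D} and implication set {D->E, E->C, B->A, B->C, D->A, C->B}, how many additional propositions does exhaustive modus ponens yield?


Initial facts: {C, D}
Apply modus ponens to closure:
  D and D->E  =>  E
  D and D->A  =>  A
  C and C->B  =>  B
Final known: {A, B, C, D, E}
New propositions: {A, B, E}
Count = 3

3


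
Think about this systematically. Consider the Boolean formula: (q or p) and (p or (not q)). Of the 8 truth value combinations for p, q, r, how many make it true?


Evaluate all 8 assignments for p, q, r:
p=0, q=0, r=0: 0
p=0, q=0, r=1: 0
p=0, q=1, r=0: 0
p=0, q=1, r=1: 0
p=1, q=0, r=0: 1
p=1, q=0, r=1: 1
p=1, q=1, r=0: 1
p=1, q=1, r=1: 1
Satisfying count = 4

4


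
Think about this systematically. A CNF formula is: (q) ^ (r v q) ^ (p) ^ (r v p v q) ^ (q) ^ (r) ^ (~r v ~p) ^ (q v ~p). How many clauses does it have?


A CNF formula is a conjunction of clauses.
Clauses are separated by ^.
Counting the conjuncts: 8 clauses.

8


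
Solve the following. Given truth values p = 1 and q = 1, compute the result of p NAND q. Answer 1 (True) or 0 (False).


p = 1, q = 1
Operation: p NAND q
Evaluate: 1 NAND 1 = 0

0


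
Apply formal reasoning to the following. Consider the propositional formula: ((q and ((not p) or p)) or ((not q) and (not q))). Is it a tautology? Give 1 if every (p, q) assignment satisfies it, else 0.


Check all 4 assignments:
p=0, q=0: 1
p=0, q=1: 1
p=1, q=0: 1
p=1, q=1: 1
Satisfying count = 4/4.
Tautology iff count = 4: yes.

1


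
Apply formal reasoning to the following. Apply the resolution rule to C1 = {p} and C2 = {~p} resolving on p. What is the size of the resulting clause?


Remove p from C1 and ~p from C2.
C1 remainder: {}
C2 remainder: {}
Union (resolvent): {} (empty clause)
Resolvent has 0 literal(s).

0


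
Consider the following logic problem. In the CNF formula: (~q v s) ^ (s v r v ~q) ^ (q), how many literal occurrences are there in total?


Counting literals in each clause:
Clause 1: 2 literal(s)
Clause 2: 3 literal(s)
Clause 3: 1 literal(s)
Total = 6

6


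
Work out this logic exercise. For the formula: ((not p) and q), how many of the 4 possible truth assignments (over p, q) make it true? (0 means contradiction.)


Check all 4 assignments:
p=0, q=0: 0
p=0, q=1: 1
p=1, q=0: 0
p=1, q=1: 0
Count of True = 1

1


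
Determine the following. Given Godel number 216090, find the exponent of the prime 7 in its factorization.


Factorize 216090 by dividing by 7 repeatedly.
Division steps: 7 divides 216090 exactly 4 time(s).
Exponent of 7 = 4

4


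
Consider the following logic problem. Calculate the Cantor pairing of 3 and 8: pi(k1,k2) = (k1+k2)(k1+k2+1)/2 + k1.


k1 + k2 = 11
(k1+k2)(k1+k2+1)/2 = 11 * 12 / 2 = 66
pi = 66 + 3 = 69

69


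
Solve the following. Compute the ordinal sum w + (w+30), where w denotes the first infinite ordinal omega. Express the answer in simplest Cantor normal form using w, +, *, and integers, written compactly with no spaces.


Compute w + (w+30).
Ordinal + is associative but NOT commutative; for finite n>0, n + w = w but w + n stays w+n.
w + (w+30) = (w+w) + 30 = w*2+30.
Result = w*2+30

w*2+30


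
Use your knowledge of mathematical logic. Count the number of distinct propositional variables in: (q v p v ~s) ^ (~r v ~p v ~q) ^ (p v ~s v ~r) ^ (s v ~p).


Identify each variable that appears in the formula.
Variables found: p, q, r, s
Count = 4

4


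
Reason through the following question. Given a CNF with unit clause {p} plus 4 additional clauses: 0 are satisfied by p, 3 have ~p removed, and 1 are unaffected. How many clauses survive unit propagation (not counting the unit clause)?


Satisfied (removed): 0
Shortened (remain): 3
Unchanged (remain): 1
Remaining = 3 + 1 = 4

4


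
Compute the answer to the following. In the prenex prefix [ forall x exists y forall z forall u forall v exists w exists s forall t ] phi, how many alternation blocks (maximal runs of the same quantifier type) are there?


Quantifier-type sequence: A E A A A E E A  (A=forall, E=exists)
Group into maximal same-type runs:
  Ax1 | Ex1 | Ax3 | Ex2 | Ax1
Number of blocks = 5

5


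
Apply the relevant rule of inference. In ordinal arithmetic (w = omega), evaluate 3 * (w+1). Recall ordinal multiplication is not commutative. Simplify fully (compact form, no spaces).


Compute 3 * (w+1).
Ordinal * is associative and left-distributive over +, but NOT commutative; for finite n>1, n*w = w but w*n stays w*n.
By left-distributivity: 3 * (w+1) = 3*w + 3*1 = w + 3 = w+3.
Result = w+3

w+3


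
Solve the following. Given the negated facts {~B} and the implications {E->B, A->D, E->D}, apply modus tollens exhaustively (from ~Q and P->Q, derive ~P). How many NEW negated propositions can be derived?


Initial negated facts: {~B}
Apply modus tollens to closure:
  ~B and E->B  =>  ~E
Final negated: {~B, ~E}
New negations: {~E}
Count = 1

1


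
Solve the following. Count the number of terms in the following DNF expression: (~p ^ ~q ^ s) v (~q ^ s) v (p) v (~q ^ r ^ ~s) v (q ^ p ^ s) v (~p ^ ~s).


A DNF formula is a disjunction of terms (conjunctions).
Terms are separated by v.
Counting the disjuncts: 6 terms.

6


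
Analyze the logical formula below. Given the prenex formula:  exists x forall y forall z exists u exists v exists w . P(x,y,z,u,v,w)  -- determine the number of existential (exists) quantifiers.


Quantifier prefix: exists x forall y forall z exists u exists v exists w
Mark each quantifier type:
  E U U E E E
Universal count = 2, Existential count = 4
Asked for existential (exists) quantifiers: 4

4


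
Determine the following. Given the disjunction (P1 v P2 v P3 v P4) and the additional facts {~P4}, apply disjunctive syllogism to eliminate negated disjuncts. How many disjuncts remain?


Original disjuncts (4): P1, P2, P3, P4
Negated (eliminate): ~P4
Remaining disjuncts: P1, P2, P3
Count = 4 - 1 = 3

3


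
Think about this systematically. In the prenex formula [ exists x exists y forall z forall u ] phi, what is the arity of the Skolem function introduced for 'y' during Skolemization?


Quantifier prefix: exists x exists y forall z forall u
'y' is existentially quantified at position 2.
No universal quantifiers precede it.
Skolem function arity = 0 (a Skolem constant)

0


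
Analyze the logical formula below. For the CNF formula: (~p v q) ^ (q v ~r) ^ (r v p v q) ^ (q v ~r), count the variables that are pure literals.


Check each variable for pure literal status:
p: mixed (not pure)
q: pure positive
r: mixed (not pure)
Pure literal count = 1

1


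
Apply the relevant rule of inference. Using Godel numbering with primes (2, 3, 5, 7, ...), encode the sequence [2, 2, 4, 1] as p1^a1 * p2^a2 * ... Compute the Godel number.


Encode each element as an exponent of the corresponding prime:
  2^2 = 4
  3^2 = 9
  5^4 = 625
  7^1 = 7
Product = 4 * 9 * 625 * 7 = 157500

157500


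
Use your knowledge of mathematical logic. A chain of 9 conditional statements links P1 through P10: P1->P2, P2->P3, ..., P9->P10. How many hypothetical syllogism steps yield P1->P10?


With 9 implications in a chain connecting 10 propositions:
P1->P2, P2->P3, ..., P9->P10
Steps needed = (number of implications) - 1 = 9 - 1 = 8

8


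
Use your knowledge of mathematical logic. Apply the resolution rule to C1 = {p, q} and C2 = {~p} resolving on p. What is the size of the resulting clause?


Remove p from C1 and ~p from C2.
C1 remainder: {q}
C2 remainder: {}
Union (resolvent): {q}
Resolvent has 1 literal(s).

1


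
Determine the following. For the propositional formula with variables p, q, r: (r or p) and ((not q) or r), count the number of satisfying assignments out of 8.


Evaluate all 8 assignments for p, q, r:
p=0, q=0, r=0: 0
p=0, q=0, r=1: 1
p=0, q=1, r=0: 0
p=0, q=1, r=1: 1
p=1, q=0, r=0: 1
p=1, q=0, r=1: 1
p=1, q=1, r=0: 0
p=1, q=1, r=1: 1
Satisfying count = 5

5


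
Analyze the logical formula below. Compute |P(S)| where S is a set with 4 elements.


The power set of a set with n elements has 2^n elements.
|P(S)| = 2^4 = 16

16


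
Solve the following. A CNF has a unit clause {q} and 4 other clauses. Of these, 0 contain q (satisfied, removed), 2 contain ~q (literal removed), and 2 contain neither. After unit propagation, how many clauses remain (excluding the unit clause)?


Satisfied (removed): 0
Shortened (remain): 2
Unchanged (remain): 2
Remaining = 2 + 2 = 4

4


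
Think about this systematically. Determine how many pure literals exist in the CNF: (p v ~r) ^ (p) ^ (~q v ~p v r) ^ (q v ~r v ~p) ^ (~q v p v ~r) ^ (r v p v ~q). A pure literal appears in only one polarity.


Check each variable for pure literal status:
p: mixed (not pure)
q: mixed (not pure)
r: mixed (not pure)
Pure literal count = 0

0


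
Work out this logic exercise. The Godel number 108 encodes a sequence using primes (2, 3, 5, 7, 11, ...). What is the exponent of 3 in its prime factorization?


Factorize 108 by dividing by 3 repeatedly.
Division steps: 3 divides 108 exactly 3 time(s).
Exponent of 3 = 3

3


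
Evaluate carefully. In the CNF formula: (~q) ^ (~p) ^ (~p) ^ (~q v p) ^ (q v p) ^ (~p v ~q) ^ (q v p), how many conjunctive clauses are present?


A CNF formula is a conjunction of clauses.
Clauses are separated by ^.
Counting the conjuncts: 7 clauses.

7


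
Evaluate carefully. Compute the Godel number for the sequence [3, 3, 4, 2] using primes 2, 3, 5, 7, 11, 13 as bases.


Encode each element as an exponent of the corresponding prime:
  2^3 = 8
  3^3 = 27
  5^4 = 625
  7^2 = 49
Product = 8 * 27 * 625 * 49 = 6615000

6615000


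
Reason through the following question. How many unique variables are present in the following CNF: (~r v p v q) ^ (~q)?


Identify each variable that appears in the formula.
Variables found: p, q, r
Count = 3

3


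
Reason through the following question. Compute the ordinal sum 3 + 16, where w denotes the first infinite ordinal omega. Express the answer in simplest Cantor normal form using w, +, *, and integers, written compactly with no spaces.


Compute 3 + 16.
Ordinal + is associative but NOT commutative; for finite n>0, n + w = w but w + n stays w+n.
Both operands finite; ordinal + agrees with natural +: 3 + 16 = 19.
Result = 19

19


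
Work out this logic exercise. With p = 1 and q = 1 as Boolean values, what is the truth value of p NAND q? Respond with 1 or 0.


p = 1, q = 1
Operation: p NAND q
Evaluate: 1 NAND 1 = 0

0


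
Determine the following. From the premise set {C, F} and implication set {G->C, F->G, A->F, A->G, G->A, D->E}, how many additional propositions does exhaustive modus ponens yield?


Initial facts: {C, F}
Apply modus ponens to closure:
  F and F->G  =>  G
  G and G->A  =>  A
Final known: {A, C, F, G}
New propositions: {A, G}
Count = 2

2


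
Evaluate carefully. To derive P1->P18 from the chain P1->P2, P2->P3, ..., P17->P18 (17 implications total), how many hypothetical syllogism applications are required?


With 17 implications in a chain connecting 18 propositions:
P1->P2, P2->P3, ..., P17->P18
Steps needed = (number of implications) - 1 = 17 - 1 = 16

16


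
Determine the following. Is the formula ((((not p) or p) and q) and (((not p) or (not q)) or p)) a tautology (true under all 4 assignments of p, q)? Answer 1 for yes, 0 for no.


Check all 4 assignments:
p=0, q=0: 0
p=0, q=1: 1
p=1, q=0: 0
p=1, q=1: 1
Satisfying count = 2/4.
Tautology iff count = 4: no.

0


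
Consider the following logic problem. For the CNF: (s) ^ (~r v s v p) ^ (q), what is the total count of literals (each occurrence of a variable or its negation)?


Counting literals in each clause:
Clause 1: 1 literal(s)
Clause 2: 3 literal(s)
Clause 3: 1 literal(s)
Total = 5

5


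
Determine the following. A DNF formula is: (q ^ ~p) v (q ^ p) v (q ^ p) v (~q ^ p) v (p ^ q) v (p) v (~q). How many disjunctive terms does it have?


A DNF formula is a disjunction of terms (conjunctions).
Terms are separated by v.
Counting the disjuncts: 7 terms.

7


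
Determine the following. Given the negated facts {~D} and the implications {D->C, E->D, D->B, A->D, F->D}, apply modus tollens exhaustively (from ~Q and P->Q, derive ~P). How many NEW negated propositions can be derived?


Initial negated facts: {~D}
Apply modus tollens to closure:
  ~D and E->D  =>  ~E
  ~D and A->D  =>  ~A
  ~D and F->D  =>  ~F
Final negated: {~A, ~D, ~E, ~F}
New negations: {~A, ~E, ~F}
Count = 3

3


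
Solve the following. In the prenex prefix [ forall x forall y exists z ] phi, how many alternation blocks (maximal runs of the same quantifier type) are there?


Quantifier-type sequence: A A E  (A=forall, E=exists)
Group into maximal same-type runs:
  Ax2 | Ex1
Number of blocks = 2

2


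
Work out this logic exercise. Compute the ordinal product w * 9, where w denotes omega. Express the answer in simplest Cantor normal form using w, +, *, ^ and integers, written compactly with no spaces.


Compute w * 9.
Ordinal * is associative and left-distributive over +, but NOT commutative; for finite n>1, n*w = w but w*n stays w*n.
w * 9 means 9 copies of w concatenated: w*9.
Result = w*9

w*9


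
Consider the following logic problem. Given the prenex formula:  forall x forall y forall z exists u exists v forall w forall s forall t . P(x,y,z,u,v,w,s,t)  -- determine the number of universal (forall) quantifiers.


Quantifier prefix: forall x forall y forall z exists u exists v forall w forall s forall t
Mark each quantifier type:
  U U U E E U U U
Universal count = 6, Existential count = 2
Asked for universal (forall) quantifiers: 6

6


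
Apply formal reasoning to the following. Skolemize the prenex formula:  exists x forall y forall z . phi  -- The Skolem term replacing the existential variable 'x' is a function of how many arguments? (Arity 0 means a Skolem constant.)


Quantifier prefix: exists x forall y forall z
'x' is existentially quantified at position 1.
No universal quantifiers precede it.
Skolem function arity = 0 (a Skolem constant)

0


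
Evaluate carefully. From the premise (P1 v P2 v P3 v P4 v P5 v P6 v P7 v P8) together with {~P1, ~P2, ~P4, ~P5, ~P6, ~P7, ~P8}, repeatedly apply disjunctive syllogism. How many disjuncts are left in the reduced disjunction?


Original disjuncts (8): P1, P2, P3, P4, P5, P6, P7, P8
Negated (eliminate): ~P1, ~P2, ~P4, ~P5, ~P6, ~P7, ~P8
Remaining disjuncts: P3
Count = 8 - 7 = 1

1


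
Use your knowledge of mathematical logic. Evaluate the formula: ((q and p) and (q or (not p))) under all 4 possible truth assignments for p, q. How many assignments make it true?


Check all 4 assignments:
p=0, q=0: 0
p=0, q=1: 0
p=1, q=0: 0
p=1, q=1: 1
Count of True = 1

1


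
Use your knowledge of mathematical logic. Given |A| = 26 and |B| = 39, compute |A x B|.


The Cartesian product A x B contains all ordered pairs (a, b).
|A x B| = |A| * |B| = 26 * 39 = 1014

1014


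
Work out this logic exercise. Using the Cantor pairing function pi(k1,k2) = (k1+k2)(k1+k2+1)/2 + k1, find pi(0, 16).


k1 + k2 = 16
(k1+k2)(k1+k2+1)/2 = 16 * 17 / 2 = 136
pi = 136 + 0 = 136

136


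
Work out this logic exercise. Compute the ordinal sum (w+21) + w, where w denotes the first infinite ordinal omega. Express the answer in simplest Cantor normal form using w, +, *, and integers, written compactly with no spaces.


Compute (w+21) + w.
Ordinal + is associative but NOT commutative; for finite n>0, n + w = w but w + n stays w+n.
(w+21) + w = w + (21+w) = w + w = w*2 (the finite tail 21 is absorbed by the right w).
Result = w*2

w*2


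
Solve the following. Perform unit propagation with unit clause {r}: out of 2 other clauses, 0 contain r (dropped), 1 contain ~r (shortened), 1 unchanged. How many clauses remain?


Satisfied (removed): 0
Shortened (remain): 1
Unchanged (remain): 1
Remaining = 1 + 1 = 2

2


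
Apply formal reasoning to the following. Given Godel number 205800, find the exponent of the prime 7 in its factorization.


Factorize 205800 by dividing by 7 repeatedly.
Division steps: 7 divides 205800 exactly 3 time(s).
Exponent of 7 = 3

3


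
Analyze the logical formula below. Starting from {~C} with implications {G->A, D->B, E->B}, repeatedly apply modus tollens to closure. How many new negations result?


Initial negated facts: {~C}
Apply modus tollens to closure:
  (no implication fires)
Final negated: {~C}
New negations: {(none)}
Count = 0

0


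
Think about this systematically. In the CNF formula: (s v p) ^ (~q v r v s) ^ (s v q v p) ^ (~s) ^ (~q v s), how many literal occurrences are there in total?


Counting literals in each clause:
Clause 1: 2 literal(s)
Clause 2: 3 literal(s)
Clause 3: 3 literal(s)
Clause 4: 1 literal(s)
Clause 5: 2 literal(s)
Total = 11

11


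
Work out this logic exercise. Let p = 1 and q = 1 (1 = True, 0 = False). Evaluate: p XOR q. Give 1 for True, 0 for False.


p = 1, q = 1
Operation: p XOR q
Evaluate: 1 XOR 1 = 0

0


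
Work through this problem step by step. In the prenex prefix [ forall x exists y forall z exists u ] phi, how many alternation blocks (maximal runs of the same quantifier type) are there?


Quantifier-type sequence: A E A E  (A=forall, E=exists)
Group into maximal same-type runs:
  Ax1 | Ex1 | Ax1 | Ex1
Number of blocks = 4

4


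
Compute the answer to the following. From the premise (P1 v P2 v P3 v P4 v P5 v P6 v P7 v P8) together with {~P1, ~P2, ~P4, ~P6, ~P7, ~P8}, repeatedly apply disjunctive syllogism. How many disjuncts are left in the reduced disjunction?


Original disjuncts (8): P1, P2, P3, P4, P5, P6, P7, P8
Negated (eliminate): ~P1, ~P2, ~P4, ~P6, ~P7, ~P8
Remaining disjuncts: P3, P5
Count = 8 - 6 = 2

2


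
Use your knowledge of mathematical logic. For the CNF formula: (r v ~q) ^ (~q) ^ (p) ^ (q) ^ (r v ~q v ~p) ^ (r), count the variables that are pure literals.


Check each variable for pure literal status:
p: mixed (not pure)
q: mixed (not pure)
r: pure positive
Pure literal count = 1

1


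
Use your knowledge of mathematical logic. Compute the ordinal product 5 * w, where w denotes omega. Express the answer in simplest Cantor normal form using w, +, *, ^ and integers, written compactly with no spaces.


Compute 5 * w.
Ordinal * is associative and left-distributive over +, but NOT commutative; for finite n>1, n*w = w but w*n stays w*n.
For finite n>0, n * w = sup{n*k : k<w} = w. So 5 * w = w.
Result = w

w


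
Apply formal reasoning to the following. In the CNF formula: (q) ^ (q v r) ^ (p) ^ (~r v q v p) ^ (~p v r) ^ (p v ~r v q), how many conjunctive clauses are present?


A CNF formula is a conjunction of clauses.
Clauses are separated by ^.
Counting the conjuncts: 6 clauses.

6


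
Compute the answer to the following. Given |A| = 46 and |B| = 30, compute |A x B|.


The Cartesian product A x B contains all ordered pairs (a, b).
|A x B| = |A| * |B| = 46 * 30 = 1380

1380


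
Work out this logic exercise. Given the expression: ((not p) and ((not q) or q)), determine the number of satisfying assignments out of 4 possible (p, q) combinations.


Check all 4 assignments:
p=0, q=0: 1
p=0, q=1: 1
p=1, q=0: 0
p=1, q=1: 0
Count of True = 2

2


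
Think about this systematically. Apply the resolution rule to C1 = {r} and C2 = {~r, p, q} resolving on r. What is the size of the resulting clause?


Remove r from C1 and ~r from C2.
C1 remainder: {}
C2 remainder: {p, q}
Union (resolvent): {p, q}
Resolvent has 2 literal(s).

2


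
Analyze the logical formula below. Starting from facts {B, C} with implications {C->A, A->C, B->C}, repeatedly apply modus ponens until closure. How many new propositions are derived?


Initial facts: {B, C}
Apply modus ponens to closure:
  C and C->A  =>  A
Final known: {A, B, C}
New propositions: {A}
Count = 1

1


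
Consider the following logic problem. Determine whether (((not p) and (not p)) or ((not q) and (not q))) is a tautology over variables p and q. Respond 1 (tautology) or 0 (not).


Check all 4 assignments:
p=0, q=0: 1
p=0, q=1: 1
p=1, q=0: 1
p=1, q=1: 0
Satisfying count = 3/4.
Tautology iff count = 4: no.

0


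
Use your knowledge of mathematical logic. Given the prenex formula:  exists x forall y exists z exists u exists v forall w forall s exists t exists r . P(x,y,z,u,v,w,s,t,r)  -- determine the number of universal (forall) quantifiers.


Quantifier prefix: exists x forall y exists z exists u exists v forall w forall s exists t exists r
Mark each quantifier type:
  E U E E E U U E E
Universal count = 3, Existential count = 6
Asked for universal (forall) quantifiers: 3

3


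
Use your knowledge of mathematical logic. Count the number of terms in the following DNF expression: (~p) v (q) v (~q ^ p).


A DNF formula is a disjunction of terms (conjunctions).
Terms are separated by v.
Counting the disjuncts: 3 terms.

3


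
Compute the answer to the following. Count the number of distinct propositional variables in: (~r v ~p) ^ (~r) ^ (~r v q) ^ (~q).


Identify each variable that appears in the formula.
Variables found: p, q, r
Count = 3

3


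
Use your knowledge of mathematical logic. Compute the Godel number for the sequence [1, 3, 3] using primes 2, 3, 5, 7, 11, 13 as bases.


Encode each element as an exponent of the corresponding prime:
  2^1 = 2
  3^3 = 27
  5^3 = 125
Product = 2 * 27 * 125 = 6750

6750


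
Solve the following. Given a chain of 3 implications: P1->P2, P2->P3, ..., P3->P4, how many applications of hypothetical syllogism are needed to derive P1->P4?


With 3 implications in a chain connecting 4 propositions:
P1->P2, P2->P3, ..., P3->P4
Steps needed = (number of implications) - 1 = 3 - 1 = 2

2


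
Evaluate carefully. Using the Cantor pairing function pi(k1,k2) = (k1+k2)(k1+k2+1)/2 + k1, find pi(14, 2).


k1 + k2 = 16
(k1+k2)(k1+k2+1)/2 = 16 * 17 / 2 = 136
pi = 136 + 14 = 150

150


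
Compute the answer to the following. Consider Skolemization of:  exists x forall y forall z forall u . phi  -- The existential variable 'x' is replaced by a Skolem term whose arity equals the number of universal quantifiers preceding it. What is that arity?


Quantifier prefix: exists x forall y forall z forall u
'x' is existentially quantified at position 1.
No universal quantifiers precede it.
Skolem function arity = 0 (a Skolem constant)

0


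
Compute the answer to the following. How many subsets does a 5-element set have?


The power set of a set with n elements has 2^n elements.
|P(S)| = 2^5 = 32

32


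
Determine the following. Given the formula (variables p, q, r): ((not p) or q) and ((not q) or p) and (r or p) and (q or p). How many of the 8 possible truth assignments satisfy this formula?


Evaluate all 8 assignments for p, q, r:
p=0, q=0, r=0: 0
p=0, q=0, r=1: 0
p=0, q=1, r=0: 0
p=0, q=1, r=1: 0
p=1, q=0, r=0: 0
p=1, q=0, r=1: 0
p=1, q=1, r=0: 1
p=1, q=1, r=1: 1
Satisfying count = 2

2


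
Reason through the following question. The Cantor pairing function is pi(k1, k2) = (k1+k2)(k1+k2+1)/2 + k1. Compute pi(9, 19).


k1 + k2 = 28
(k1+k2)(k1+k2+1)/2 = 28 * 29 / 2 = 406
pi = 406 + 9 = 415

415


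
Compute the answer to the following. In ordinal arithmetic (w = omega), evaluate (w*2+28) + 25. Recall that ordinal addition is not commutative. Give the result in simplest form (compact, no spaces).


Compute (w*2+28) + 25.
Ordinal + is associative but NOT commutative; for finite n>0, n + w = w but w + n stays w+n.
By associativity: (w*2+28) + 25 = w*2 + (28+25) = w*2+53.
Result = w*2+53

w*2+53


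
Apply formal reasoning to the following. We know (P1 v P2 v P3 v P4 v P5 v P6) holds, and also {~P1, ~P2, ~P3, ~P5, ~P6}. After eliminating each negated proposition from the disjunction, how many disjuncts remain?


Original disjuncts (6): P1, P2, P3, P4, P5, P6
Negated (eliminate): ~P1, ~P2, ~P3, ~P5, ~P6
Remaining disjuncts: P4
Count = 6 - 5 = 1

1
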